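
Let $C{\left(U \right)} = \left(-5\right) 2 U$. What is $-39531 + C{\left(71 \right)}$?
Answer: $-40241$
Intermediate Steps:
$C{\left(U \right)} = - 10 U$
$-39531 + C{\left(71 \right)} = -39531 - 710 = -40241$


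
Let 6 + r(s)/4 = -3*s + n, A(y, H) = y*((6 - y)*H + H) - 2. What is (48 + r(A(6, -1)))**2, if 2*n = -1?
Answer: 13924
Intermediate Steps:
n = -1/2 (n = (1/2)*(-1) = -1/2 ≈ -0.50000)
A(y, H) = -2 + y*(H + H*(6 - y)) (A(y, H) = y*(H*(6 - y) + H) - 2 = y*(H + H*(6 - y)) - 2 = -2 + y*(H + H*(6 - y)))
r(s) = -26 - 12*s (r(s) = -24 + 4*(-3*s - 1/2) = -24 + 4*(-1/2 - 3*s) = -24 + (-2 - 12*s) = -26 - 12*s)
(48 + r(A(6, -1)))**2 = (48 + (-26 - 12*(-2 - 1*(-1)*6**2 + 7*(-1)*6)))**2 = (48 + (-26 - 12*(-2 - 1*(-1)*36 - 42)))**2 = (48 + (-26 - 12*(-2 + 36 - 42)))**2 = (48 + (-26 - 12*(-8)))**2 = (48 + (-26 + 96))**2 = (48 + 70)**2 = 118**2 = 13924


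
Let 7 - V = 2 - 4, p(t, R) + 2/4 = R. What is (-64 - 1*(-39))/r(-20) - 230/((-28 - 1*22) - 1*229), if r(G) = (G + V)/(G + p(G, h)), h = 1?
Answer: -266965/6138 ≈ -43.494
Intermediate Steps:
p(t, R) = -½ + R
V = 9 (V = 7 - (2 - 4) = 7 - 1*(-2) = 7 + 2 = 9)
r(G) = (9 + G)/(½ + G) (r(G) = (G + 9)/(G + (-½ + 1)) = (9 + G)/(G + ½) = (9 + G)/(½ + G))
(-64 - 1*(-39))/r(-20) - 230/((-28 - 1*22) - 1*229) = (-64 - 1*(-39))/((2*(9 - 20)/(1 + 2*(-20)))) - 230/((-28 - 1*22) - 1*229) = (-64 + 39)/((2*(-11)/(1 - 40))) - 230/((-28 - 22) - 229) = -25/(2*(-11)/(-39)) - 230/(-50 - 229) = -25/(2*(-1/39)*(-11)) - 230/(-279) = -25/22/39 - 230*(-1/279) = -25*39/22 + 230/279 = -975/22 + 230/279 = -266965/6138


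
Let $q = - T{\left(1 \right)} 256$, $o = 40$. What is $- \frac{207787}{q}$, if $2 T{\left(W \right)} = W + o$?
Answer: $\frac{207787}{5248} \approx 39.594$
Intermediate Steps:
$T{\left(W \right)} = 20 + \frac{W}{2}$ ($T{\left(W \right)} = \frac{W + 40}{2} = \frac{40 + W}{2} = 20 + \frac{W}{2}$)
$q = -5248$ ($q = - (20 + \frac{1}{2} \cdot 1) 256 = - (20 + \frac{1}{2}) 256 = \left(-1\right) \frac{41}{2} \cdot 256 = \left(- \frac{41}{2}\right) 256 = -5248$)
$- \frac{207787}{q} = - \frac{207787}{-5248} = \left(-207787\right) \left(- \frac{1}{5248}\right) = \frac{207787}{5248}$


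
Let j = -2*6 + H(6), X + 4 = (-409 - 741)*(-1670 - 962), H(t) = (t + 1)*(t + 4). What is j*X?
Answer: 175554168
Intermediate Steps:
H(t) = (1 + t)*(4 + t)
X = 3026796 (X = -4 + (-409 - 741)*(-1670 - 962) = -4 - 1150*(-2632) = -4 + 3026800 = 3026796)
j = 58 (j = -2*6 + (4 + 6² + 5*6) = -12 + (4 + 36 + 30) = -12 + 70 = 58)
j*X = 58*3026796 = 175554168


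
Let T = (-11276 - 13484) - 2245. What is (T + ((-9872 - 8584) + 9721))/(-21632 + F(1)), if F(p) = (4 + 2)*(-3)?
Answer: 3574/2165 ≈ 1.6508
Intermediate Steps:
F(p) = -18 (F(p) = 6*(-3) = -18)
T = -27005 (T = -24760 - 2245 = -27005)
(T + ((-9872 - 8584) + 9721))/(-21632 + F(1)) = (-27005 + ((-9872 - 8584) + 9721))/(-21632 - 18) = (-27005 + (-18456 + 9721))/(-21650) = (-27005 - 8735)*(-1/21650) = -35740*(-1/21650) = 3574/2165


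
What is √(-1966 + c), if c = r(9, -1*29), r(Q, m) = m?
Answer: I*√1995 ≈ 44.665*I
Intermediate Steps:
c = -29 (c = -1*29 = -29)
√(-1966 + c) = √(-1966 - 29) = √(-1995) = I*√1995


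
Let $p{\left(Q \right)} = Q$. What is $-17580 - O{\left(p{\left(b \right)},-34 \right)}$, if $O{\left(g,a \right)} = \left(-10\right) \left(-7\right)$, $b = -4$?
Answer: $-17650$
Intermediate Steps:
$O{\left(g,a \right)} = 70$
$-17580 - O{\left(p{\left(b \right)},-34 \right)} = -17580 - 70 = -17650$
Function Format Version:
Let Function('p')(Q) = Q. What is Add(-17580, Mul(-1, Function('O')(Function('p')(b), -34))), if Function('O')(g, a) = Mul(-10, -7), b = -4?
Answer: -17650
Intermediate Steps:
Function('O')(g, a) = 70
Add(-17580, Mul(-1, Function('O')(Function('p')(b), -34))) = Add(-17580, Mul(-1, 70)) = Add(-17580, -70) = -17650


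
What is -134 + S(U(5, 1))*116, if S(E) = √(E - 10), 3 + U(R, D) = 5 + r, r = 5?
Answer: -134 + 116*I*√3 ≈ -134.0 + 200.92*I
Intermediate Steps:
U(R, D) = 7 (U(R, D) = -3 + (5 + 5) = -3 + 10 = 7)
S(E) = √(-10 + E)
-134 + S(U(5, 1))*116 = -134 + √(-10 + 7)*116 = -134 + √(-3)*116 = -134 + (I*√3)*116 = -134 + 116*I*√3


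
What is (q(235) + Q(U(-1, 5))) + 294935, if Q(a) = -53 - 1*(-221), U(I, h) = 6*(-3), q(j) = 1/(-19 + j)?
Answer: 63742249/216 ≈ 2.9510e+5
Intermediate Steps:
U(I, h) = -18
Q(a) = 168 (Q(a) = -53 + 221 = 168)
(q(235) + Q(U(-1, 5))) + 294935 = (1/(-19 + 235) + 168) + 294935 = (1/216 + 168) + 294935 = 36289/216 + 294935 = 63742249/216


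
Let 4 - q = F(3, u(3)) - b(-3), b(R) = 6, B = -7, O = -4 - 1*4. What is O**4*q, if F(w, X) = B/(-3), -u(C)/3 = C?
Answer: 94208/3 ≈ 31403.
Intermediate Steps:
O = -8 (O = -4 - 4 = -8)
u(C) = -3*C
F(w, X) = 7/3 (F(w, X) = -7/(-3) = -7*(-1/3) = 7/3)
q = 23/3 (q = 4 - (7/3 - 1*6) = 4 - (7/3 - 6) = 4 - 1*(-11/3) = 4 + 11/3 = 23/3 ≈ 7.6667)
O**4*q = (-8)**4*(23/3) = 4096*(23/3) = 94208/3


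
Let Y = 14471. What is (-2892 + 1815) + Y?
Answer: 13394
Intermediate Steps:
(-2892 + 1815) + Y = (-2892 + 1815) + 14471 = -1077 + 14471 = 13394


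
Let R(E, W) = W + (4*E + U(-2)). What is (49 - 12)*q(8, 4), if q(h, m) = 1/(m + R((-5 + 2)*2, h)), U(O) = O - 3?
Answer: -37/17 ≈ -2.1765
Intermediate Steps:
U(O) = -3 + O
R(E, W) = -5 + W + 4*E (R(E, W) = W + (4*E + (-3 - 2)) = W + (4*E - 5) = W + (-5 + 4*E) = -5 + W + 4*E)
q(h, m) = 1/(-29 + h + m) (q(h, m) = 1/(m + (-5 + h + 4*((-5 + 2)*2))) = 1/(m + (-5 + h + 4*(-3*2))) = 1/(m + (-5 + h + 4*(-6))) = 1/(m + (-5 + h - 24)) = 1/(m + (-29 + h)) = 1/(-29 + h + m))
(49 - 12)*q(8, 4) = (49 - 12)/(-29 + 8 + 4) = 37/(-17) = 37*(-1/17) = -37/17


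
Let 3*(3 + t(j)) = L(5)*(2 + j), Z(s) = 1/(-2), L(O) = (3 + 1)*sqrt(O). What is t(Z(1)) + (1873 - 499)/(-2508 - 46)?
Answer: -4518/1277 + 2*sqrt(5) ≈ 0.93416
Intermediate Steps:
L(O) = 4*sqrt(O)
Z(s) = -1/2
t(j) = -3 + 4*sqrt(5)*(2 + j)/3 (t(j) = -3 + ((4*sqrt(5))*(2 + j))/3 = -3 + (4*sqrt(5)*(2 + j))/3 = -3 + 4*sqrt(5)*(2 + j)/3)
t(Z(1)) + (1873 - 499)/(-2508 - 46) = (-3 + 8*sqrt(5)/3 + (4/3)*(-1/2)*sqrt(5)) + (1873 - 499)/(-2508 - 46) = (-3 + 8*sqrt(5)/3 - 2*sqrt(5)/3) + 1374/(-2554) = (-3 + 2*sqrt(5)) + 1374*(-1/2554) = (-3 + 2*sqrt(5)) - 687/1277 = -4518/1277 + 2*sqrt(5)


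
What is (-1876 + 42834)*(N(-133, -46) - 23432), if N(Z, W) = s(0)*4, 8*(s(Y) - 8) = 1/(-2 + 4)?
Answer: -1916813921/2 ≈ -9.5841e+8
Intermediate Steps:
s(Y) = 129/16 (s(Y) = 8 + 1/(8*(-2 + 4)) = 8 + (⅛)/2 = 8 + (⅛)*(½) = 8 + 1/16 = 129/16)
N(Z, W) = 129/4 (N(Z, W) = (129/16)*4 = 129/4)
(-1876 + 42834)*(N(-133, -46) - 23432) = (-1876 + 42834)*(129/4 - 23432) = 40958*(-93599/4) = -1916813921/2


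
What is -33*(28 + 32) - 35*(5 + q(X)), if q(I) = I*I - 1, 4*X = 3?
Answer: -34235/16 ≈ -2139.7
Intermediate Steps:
X = ¾ (X = (¼)*3 = ¾ ≈ 0.75000)
q(I) = -1 + I² (q(I) = I² - 1 = -1 + I²)
-33*(28 + 32) - 35*(5 + q(X)) = -33*(28 + 32) - 35*(5 + (-1 + (¾)²)) = -33*60 - 35*(5 + (-1 + 9/16)) = -1980 - 35*(5 - 7/16) = -1980 - 35*73/16 = -1980 - 1*2555/16 = -1980 - 2555/16 = -34235/16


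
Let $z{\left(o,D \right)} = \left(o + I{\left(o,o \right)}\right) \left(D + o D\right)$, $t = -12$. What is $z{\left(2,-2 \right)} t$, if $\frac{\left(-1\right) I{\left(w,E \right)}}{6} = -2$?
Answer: $1008$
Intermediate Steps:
$I{\left(w,E \right)} = 12$ ($I{\left(w,E \right)} = \left(-6\right) \left(-2\right) = 12$)
$z{\left(o,D \right)} = \left(12 + o\right) \left(D + D o\right)$ ($z{\left(o,D \right)} = \left(o + 12\right) \left(D + o D\right) = \left(12 + o\right) \left(D + D o\right)$)
$z{\left(2,-2 \right)} t = - 2 \left(12 + 2^{2} + 13 \cdot 2\right) \left(-12\right) = - 2 \left(12 + 4 + 26\right) \left(-12\right) = \left(-2\right) 42 \left(-12\right) = \left(-84\right) \left(-12\right) = 1008$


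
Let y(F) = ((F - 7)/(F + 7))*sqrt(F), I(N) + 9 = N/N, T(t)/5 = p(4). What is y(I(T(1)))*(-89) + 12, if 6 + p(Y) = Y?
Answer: 12 - 2670*I*sqrt(2) ≈ 12.0 - 3775.9*I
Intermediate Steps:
p(Y) = -6 + Y
T(t) = -10 (T(t) = 5*(-6 + 4) = 5*(-2) = -10)
I(N) = -8 (I(N) = -9 + N/N = -9 + 1 = -8)
y(F) = sqrt(F)*(-7 + F)/(7 + F) (y(F) = ((-7 + F)/(7 + F))*sqrt(F) = sqrt(F)*(-7 + F)/(7 + F))
y(I(T(1)))*(-89) + 12 = (sqrt(-8)*(-7 - 8)/(7 - 8))*(-89) + 12 = ((2*I*sqrt(2))*(-15)/(-1))*(-89) + 12 = ((2*I*sqrt(2))*(-1)*(-15))*(-89) + 12 = (30*I*sqrt(2))*(-89) + 12 = -2670*I*sqrt(2) + 12 = 12 - 2670*I*sqrt(2)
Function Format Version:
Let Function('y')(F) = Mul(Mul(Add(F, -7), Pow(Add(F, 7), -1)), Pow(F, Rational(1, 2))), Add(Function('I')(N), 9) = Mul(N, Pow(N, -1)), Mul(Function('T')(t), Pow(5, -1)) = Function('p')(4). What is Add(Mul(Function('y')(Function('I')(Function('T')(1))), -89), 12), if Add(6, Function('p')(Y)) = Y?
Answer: Add(12, Mul(-2670, I, Pow(2, Rational(1, 2)))) ≈ Add(12.000, Mul(-3775.9, I))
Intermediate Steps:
Function('p')(Y) = Add(-6, Y)
Function('T')(t) = -10 (Function('T')(t) = Mul(5, Add(-6, 4)) = Mul(5, -2) = -10)
Function('I')(N) = -8 (Function('I')(N) = Add(-9, Mul(N, Pow(N, -1))) = Add(-9, 1) = -8)
Function('y')(F) = Mul(Pow(F, Rational(1, 2)), Pow(Add(7, F), -1), Add(-7, F)) (Function('y')(F) = Mul(Mul(Add(-7, F), Pow(Add(7, F), -1)), Pow(F, Rational(1, 2))) = Mul(Mul(Pow(Add(7, F), -1), Add(-7, F)), Pow(F, Rational(1, 2))) = Mul(Pow(F, Rational(1, 2)), Pow(Add(7, F), -1), Add(-7, F)))
Add(Mul(Function('y')(Function('I')(Function('T')(1))), -89), 12) = Add(Mul(Mul(Pow(-8, Rational(1, 2)), Pow(Add(7, -8), -1), Add(-7, -8)), -89), 12) = Add(Mul(Mul(Mul(2, I, Pow(2, Rational(1, 2))), Pow(-1, -1), -15), -89), 12) = Add(Mul(Mul(Mul(2, I, Pow(2, Rational(1, 2))), -1, -15), -89), 12) = Add(Mul(Mul(30, I, Pow(2, Rational(1, 2))), -89), 12) = Add(Mul(-2670, I, Pow(2, Rational(1, 2))), 12) = Add(12, Mul(-2670, I, Pow(2, Rational(1, 2))))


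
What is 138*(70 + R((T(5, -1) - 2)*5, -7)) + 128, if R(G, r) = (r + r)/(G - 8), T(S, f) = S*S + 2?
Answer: 381088/39 ≈ 9771.5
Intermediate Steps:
T(S, f) = 2 + S² (T(S, f) = S² + 2 = 2 + S²)
R(G, r) = 2*r/(-8 + G) (R(G, r) = (2*r)/(-8 + G) = 2*r/(-8 + G))
138*(70 + R((T(5, -1) - 2)*5, -7)) + 128 = 138*(70 + 2*(-7)/(-8 + ((2 + 5²) - 2)*5)) + 128 = 138*(70 + 2*(-7)/(-8 + ((2 + 25) - 2)*5)) + 128 = 138*(70 + 2*(-7)/(-8 + (27 - 2)*5)) + 128 = 138*(70 + 2*(-7)/(-8 + 25*5)) + 128 = 138*(70 + 2*(-7)/(-8 + 125)) + 128 = 138*(70 + 2*(-7)/117) + 128 = 138*(70 + 2*(-7)*(1/117)) + 128 = 138*(70 - 14/117) + 128 = 138*(8176/117) + 128 = 376096/39 + 128 = 381088/39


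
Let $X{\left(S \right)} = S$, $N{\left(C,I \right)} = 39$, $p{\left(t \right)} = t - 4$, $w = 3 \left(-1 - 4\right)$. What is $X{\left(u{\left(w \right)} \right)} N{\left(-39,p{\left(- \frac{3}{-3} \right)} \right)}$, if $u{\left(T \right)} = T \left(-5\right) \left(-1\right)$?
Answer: $-2925$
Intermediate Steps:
$w = -15$ ($w = 3 \left(-5\right) = -15$)
$p{\left(t \right)} = -4 + t$
$u{\left(T \right)} = 5 T$ ($u{\left(T \right)} = - 5 T \left(-1\right) = 5 T$)
$X{\left(u{\left(w \right)} \right)} N{\left(-39,p{\left(- \frac{3}{-3} \right)} \right)} = 5 \left(-15\right) 39 = \left(-75\right) 39 = -2925$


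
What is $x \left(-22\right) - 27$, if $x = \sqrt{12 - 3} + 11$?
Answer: $-335$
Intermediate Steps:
$x = 14$ ($x = \sqrt{9} + 11 = 3 + 11 = 14$)
$x \left(-22\right) - 27 = 14 \left(-22\right) - 27 = -308 - 27 = -335$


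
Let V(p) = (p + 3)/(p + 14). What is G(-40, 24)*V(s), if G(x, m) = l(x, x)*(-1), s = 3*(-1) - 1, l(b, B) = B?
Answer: -4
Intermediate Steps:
s = -4 (s = -3 - 1 = -4)
V(p) = (3 + p)/(14 + p)
G(x, m) = -x (G(x, m) = x*(-1) = -x)
G(-40, 24)*V(s) = (-1*(-40))*((3 - 4)/(14 - 4)) = 40*(-1/10) = 40*((⅒)*(-1)) = 40*(-⅒) = -4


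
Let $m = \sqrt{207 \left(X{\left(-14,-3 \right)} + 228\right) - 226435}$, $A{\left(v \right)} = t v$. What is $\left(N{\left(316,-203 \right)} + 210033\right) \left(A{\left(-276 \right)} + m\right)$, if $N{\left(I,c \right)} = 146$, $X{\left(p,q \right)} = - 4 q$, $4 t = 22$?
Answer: $-319051722 + 210179 i \sqrt{176755} \approx -3.1905 \cdot 10^{8} + 8.8364 \cdot 10^{7} i$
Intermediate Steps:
$t = \frac{11}{2}$ ($t = \frac{1}{4} \cdot 22 = \frac{11}{2} \approx 5.5$)
$A{\left(v \right)} = \frac{11 v}{2}$
$m = i \sqrt{176755}$ ($m = \sqrt{207 \left(\left(-4\right) \left(-3\right) + 228\right) - 226435} = \sqrt{207 \left(12 + 228\right) - 226435} = \sqrt{207 \cdot 240 - 226435} = \sqrt{49680 - 226435} = \sqrt{-176755} = i \sqrt{176755} \approx 420.42 i$)
$\left(N{\left(316,-203 \right)} + 210033\right) \left(A{\left(-276 \right)} + m\right) = \left(146 + 210033\right) \left(\frac{11}{2} \left(-276\right) + i \sqrt{176755}\right) = 210179 \left(-1518 + i \sqrt{176755}\right) = -319051722 + 210179 i \sqrt{176755}$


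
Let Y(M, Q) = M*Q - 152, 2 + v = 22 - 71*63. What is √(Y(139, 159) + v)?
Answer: 54*√6 ≈ 132.27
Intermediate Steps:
v = -4453 (v = -2 + (22 - 71*63) = -2 + (22 - 4473) = -2 - 4451 = -4453)
Y(M, Q) = -152 + M*Q
√(Y(139, 159) + v) = √((-152 + 139*159) - 4453) = √((-152 + 22101) - 4453) = √(21949 - 4453) = √17496 = 54*√6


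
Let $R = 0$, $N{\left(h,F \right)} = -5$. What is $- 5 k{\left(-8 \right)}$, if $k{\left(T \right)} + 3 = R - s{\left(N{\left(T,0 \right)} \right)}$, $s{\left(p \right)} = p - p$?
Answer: $15$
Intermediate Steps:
$s{\left(p \right)} = 0$
$k{\left(T \right)} = -3$ ($k{\left(T \right)} = -3 + \left(0 - 0\right) = -3 + \left(0 + 0\right) = -3 + 0 = -3$)
$- 5 k{\left(-8 \right)} = \left(-5\right) \left(-3\right) = 15$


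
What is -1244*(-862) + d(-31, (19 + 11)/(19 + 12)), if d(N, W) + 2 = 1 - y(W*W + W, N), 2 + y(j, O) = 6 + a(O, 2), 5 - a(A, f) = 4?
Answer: 1072322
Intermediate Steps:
a(A, f) = 1 (a(A, f) = 5 - 1*4 = 5 - 4 = 1)
y(j, O) = 5 (y(j, O) = -2 + (6 + 1) = -2 + 7 = 5)
d(N, W) = -6 (d(N, W) = -2 + (1 - 1*5) = -2 + (1 - 5) = -2 - 4 = -6)
-1244*(-862) + d(-31, (19 + 11)/(19 + 12)) = -1244*(-862) - 6 = 1072328 - 6 = 1072322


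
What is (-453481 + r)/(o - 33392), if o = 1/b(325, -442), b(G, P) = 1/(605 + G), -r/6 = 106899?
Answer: 1094875/32462 ≈ 33.728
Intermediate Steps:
r = -641394 (r = -6*106899 = -641394)
o = 930 (o = 1/(1/(605 + 325)) = 1/(1/930) = 930)
(-453481 + r)/(o - 33392) = (-453481 - 641394)/(930 - 33392) = -1094875/(-32462) = -1094875*(-1/32462) = 1094875/32462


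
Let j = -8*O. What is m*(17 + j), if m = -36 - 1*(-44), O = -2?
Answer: 264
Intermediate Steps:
j = 16 (j = -8*(-2) = 16)
m = 8 (m = -36 + 44 = 8)
m*(17 + j) = 8*(17 + 16) = 8*33 = 264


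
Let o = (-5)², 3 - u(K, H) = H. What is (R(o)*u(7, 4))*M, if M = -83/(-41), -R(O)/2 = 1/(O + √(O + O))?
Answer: 166/943 - 166*√2/4715 ≈ 0.12624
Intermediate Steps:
u(K, H) = 3 - H
o = 25
R(O) = -2/(O + √2*√O) (R(O) = -2/(O + √(O + O)) = -2/(O + √(2*O)) = -2/(O + √2*√O))
M = 83/41 (M = -83*(-1/41) = 83/41 ≈ 2.0244)
(R(o)*u(7, 4))*M = ((-2/(25 + √2*√25))*(3 - 1*4))*(83/41) = ((-2/(25 + √2*5))*(3 - 4))*(83/41) = (-2/(25 + 5*√2)*(-1))*(83/41) = (2/(25 + 5*√2))*(83/41) = 166/(41*(25 + 5*√2))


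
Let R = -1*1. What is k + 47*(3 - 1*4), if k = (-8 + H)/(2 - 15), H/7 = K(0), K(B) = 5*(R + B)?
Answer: -568/13 ≈ -43.692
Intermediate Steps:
R = -1
K(B) = -5 + 5*B (K(B) = 5*(-1 + B) = -5 + 5*B)
H = -35 (H = 7*(-5 + 5*0) = 7*(-5 + 0) = 7*(-5) = -35)
k = 43/13 (k = (-8 - 35)/(2 - 15) = -43/(-13) = -43*(-1/13) = 43/13 ≈ 3.3077)
k + 47*(3 - 1*4) = 43/13 + 47*(3 - 1*4) = 43/13 + 47*(3 - 4) = 43/13 + 47*(-1) = 43/13 - 47 = -568/13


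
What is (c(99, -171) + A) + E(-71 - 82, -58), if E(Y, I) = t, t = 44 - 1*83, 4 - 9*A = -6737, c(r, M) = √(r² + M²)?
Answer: 710 + 9*√482 ≈ 907.59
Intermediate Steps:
c(r, M) = √(M² + r²)
A = 749 (A = 4/9 - ⅑*(-6737) = 4/9 + 6737/9 = 749)
t = -39 (t = 44 - 83 = -39)
E(Y, I) = -39
(c(99, -171) + A) + E(-71 - 82, -58) = (√((-171)² + 99²) + 749) - 39 = (√(29241 + 9801) + 749) - 39 = (√39042 + 749) - 39 = (9*√482 + 749) - 39 = (749 + 9*√482) - 39 = 710 + 9*√482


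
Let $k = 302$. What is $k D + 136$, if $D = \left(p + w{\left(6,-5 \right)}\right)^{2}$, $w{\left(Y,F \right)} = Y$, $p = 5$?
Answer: $36678$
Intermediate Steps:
$D = 121$ ($D = \left(5 + 6\right)^{2} = 11^{2} = 121$)
$k D + 136 = 302 \cdot 121 + 136 = 36542 + 136 = 36678$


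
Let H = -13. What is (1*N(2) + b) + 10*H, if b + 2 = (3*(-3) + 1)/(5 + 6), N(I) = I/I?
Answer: -1449/11 ≈ -131.73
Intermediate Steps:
N(I) = 1
b = -30/11 (b = -2 + (3*(-3) + 1)/(5 + 6) = -2 + (-9 + 1)/11 = -2 - 8*1/11 = -2 - 8/11 = -30/11 ≈ -2.7273)
(1*N(2) + b) + 10*H = (1*1 - 30/11) + 10*(-13) = (1 - 30/11) - 130 = -19/11 - 130 = -1449/11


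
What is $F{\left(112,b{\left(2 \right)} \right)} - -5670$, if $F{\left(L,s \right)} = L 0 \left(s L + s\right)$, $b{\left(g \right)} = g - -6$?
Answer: $5670$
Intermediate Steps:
$b{\left(g \right)} = 6 + g$ ($b{\left(g \right)} = g + 6 = 6 + g$)
$F{\left(L,s \right)} = 0$ ($F{\left(L,s \right)} = 0 \left(L s + s\right) = 0 \left(s + L s\right) = 0$)
$F{\left(112,b{\left(2 \right)} \right)} - -5670 = 0 - -5670 = 0 + 5670 = 5670$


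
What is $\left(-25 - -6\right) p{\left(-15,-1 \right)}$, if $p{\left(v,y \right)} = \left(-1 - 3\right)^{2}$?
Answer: $-304$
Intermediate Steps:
$p{\left(v,y \right)} = 16$ ($p{\left(v,y \right)} = \left(-4\right)^{2} = 16$)
$\left(-25 - -6\right) p{\left(-15,-1 \right)} = \left(-25 - -6\right) 16 = \left(-25 + 6\right) 16 = \left(-19\right) 16 = -304$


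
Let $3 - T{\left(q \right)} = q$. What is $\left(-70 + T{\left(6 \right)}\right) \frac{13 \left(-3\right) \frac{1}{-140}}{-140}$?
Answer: $\frac{2847}{19600} \approx 0.14526$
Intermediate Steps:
$T{\left(q \right)} = 3 - q$
$\left(-70 + T{\left(6 \right)}\right) \frac{13 \left(-3\right) \frac{1}{-140}}{-140} = \left(-70 + \left(3 - 6\right)\right) \frac{13 \left(-3\right) \frac{1}{-140}}{-140} = \left(-70 + \left(3 - 6\right)\right) \left(-39\right) \left(- \frac{1}{140}\right) \left(- \frac{1}{140}\right) = \left(-70 - 3\right) \frac{39}{140} \left(- \frac{1}{140}\right) = \left(-73\right) \left(- \frac{39}{19600}\right) = \frac{2847}{19600}$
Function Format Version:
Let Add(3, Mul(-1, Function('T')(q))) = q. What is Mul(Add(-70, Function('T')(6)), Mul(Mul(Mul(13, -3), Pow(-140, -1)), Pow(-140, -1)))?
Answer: Rational(2847, 19600) ≈ 0.14526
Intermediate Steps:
Function('T')(q) = Add(3, Mul(-1, q))
Mul(Add(-70, Function('T')(6)), Mul(Mul(Mul(13, -3), Pow(-140, -1)), Pow(-140, -1))) = Mul(Add(-70, Add(3, Mul(-1, 6))), Mul(Mul(Mul(13, -3), Pow(-140, -1)), Pow(-140, -1))) = Mul(Add(-70, Add(3, -6)), Mul(Mul(-39, Rational(-1, 140)), Rational(-1, 140))) = Mul(Add(-70, -3), Mul(Rational(39, 140), Rational(-1, 140))) = Mul(-73, Rational(-39, 19600)) = Rational(2847, 19600)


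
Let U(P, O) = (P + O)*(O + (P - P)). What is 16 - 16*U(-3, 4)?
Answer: -48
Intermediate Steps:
U(P, O) = O*(O + P) (U(P, O) = (O + P)*(O + 0) = (O + P)*O = O*(O + P))
16 - 16*U(-3, 4) = 16 - 64*(4 - 3) = 16 - 64 = -48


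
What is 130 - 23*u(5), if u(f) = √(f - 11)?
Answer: 130 - 23*I*√6 ≈ 130.0 - 56.338*I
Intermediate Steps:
u(f) = √(-11 + f)
130 - 23*u(5) = 130 - 23*√(-11 + 5) = 130 - 23*I*√6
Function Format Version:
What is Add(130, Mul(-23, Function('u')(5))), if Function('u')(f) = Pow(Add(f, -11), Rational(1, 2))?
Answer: Add(130, Mul(-23, I, Pow(6, Rational(1, 2)))) ≈ Add(130.00, Mul(-56.338, I))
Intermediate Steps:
Function('u')(f) = Pow(Add(-11, f), Rational(1, 2))
Add(130, Mul(-23, Function('u')(5))) = Add(130, Mul(-23, Pow(Add(-11, 5), Rational(1, 2)))) = Add(130, Mul(-23, Pow(-6, Rational(1, 2)))) = Add(130, Mul(-23, Mul(I, Pow(6, Rational(1, 2))))) = Add(130, Mul(-23, I, Pow(6, Rational(1, 2))))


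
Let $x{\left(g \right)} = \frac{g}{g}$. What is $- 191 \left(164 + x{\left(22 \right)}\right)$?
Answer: $-31515$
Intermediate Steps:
$x{\left(g \right)} = 1$
$- 191 \left(164 + x{\left(22 \right)}\right) = - 191 \left(164 + 1\right) = \left(-191\right) 165 = -31515$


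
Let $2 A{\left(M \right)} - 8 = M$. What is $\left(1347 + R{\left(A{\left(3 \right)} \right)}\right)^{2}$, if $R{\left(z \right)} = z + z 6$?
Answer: $\frac{7678441}{4} \approx 1.9196 \cdot 10^{6}$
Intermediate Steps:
$A{\left(M \right)} = 4 + \frac{M}{2}$
$R{\left(z \right)} = 7 z$ ($R{\left(z \right)} = z + 6 z = 7 z$)
$\left(1347 + R{\left(A{\left(3 \right)} \right)}\right)^{2} = \left(1347 + 7 \left(4 + \frac{1}{2} \cdot 3\right)\right)^{2} = \left(1347 + 7 \left(4 + \frac{3}{2}\right)\right)^{2} = \left(1347 + 7 \cdot \frac{11}{2}\right)^{2} = \left(1347 + \frac{77}{2}\right)^{2} = \left(\frac{2771}{2}\right)^{2} = \frac{7678441}{4}$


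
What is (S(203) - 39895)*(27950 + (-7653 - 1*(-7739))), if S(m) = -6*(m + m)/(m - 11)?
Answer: -4475407707/4 ≈ -1.1189e+9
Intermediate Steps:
S(m) = -12*m/(-11 + m) (S(m) = -6*2*m/(-11 + m) = -12*m/(-11 + m))
(S(203) - 39895)*(27950 + (-7653 - 1*(-7739))) = (-12*203/(-11 + 203) - 39895)*(27950 + (-7653 - 1*(-7739))) = (-12*203/192 - 39895)*(27950 + (-7653 + 7739)) = (-12*203*1/192 - 39895)*(27950 + 86) = (-203/16 - 39895)*28036 = -638523/16*28036 = -4475407707/4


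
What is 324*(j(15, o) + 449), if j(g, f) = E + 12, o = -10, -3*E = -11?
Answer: 150552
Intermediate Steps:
E = 11/3 (E = -⅓*(-11) = 11/3 ≈ 3.6667)
j(g, f) = 47/3 (j(g, f) = 11/3 + 12 = 47/3)
324*(j(15, o) + 449) = 324*(47/3 + 449) = 324*(1394/3) = 150552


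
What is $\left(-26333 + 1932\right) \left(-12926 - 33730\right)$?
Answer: $1138453056$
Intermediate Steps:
$\left(-26333 + 1932\right) \left(-12926 - 33730\right) = \left(-24401\right) \left(-46656\right) = 1138453056$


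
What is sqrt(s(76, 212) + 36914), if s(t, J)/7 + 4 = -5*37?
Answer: sqrt(35591) ≈ 188.66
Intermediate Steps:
s(t, J) = -1323 (s(t, J) = -28 + 7*(-5*37) = -28 + 7*(-185) = -28 - 1295 = -1323)
sqrt(s(76, 212) + 36914) = sqrt(-1323 + 36914) = sqrt(35591)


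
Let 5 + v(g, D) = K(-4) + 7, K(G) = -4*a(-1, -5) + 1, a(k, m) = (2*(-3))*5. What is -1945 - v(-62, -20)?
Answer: -2068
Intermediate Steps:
a(k, m) = -30 (a(k, m) = -6*5 = -30)
K(G) = 121 (K(G) = -4*(-30) + 1 = 120 + 1 = 121)
v(g, D) = 123 (v(g, D) = -5 + (121 + 7) = -5 + 128 = 123)
-1945 - v(-62, -20) = -1945 - 1*123 = -1945 - 123 = -2068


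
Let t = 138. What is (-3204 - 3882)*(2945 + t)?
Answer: -21846138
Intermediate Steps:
(-3204 - 3882)*(2945 + t) = (-3204 - 3882)*(2945 + 138) = -7086*3083 = -21846138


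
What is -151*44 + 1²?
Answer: -6643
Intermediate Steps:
-151*44 + 1² = -6644 + 1 = -6643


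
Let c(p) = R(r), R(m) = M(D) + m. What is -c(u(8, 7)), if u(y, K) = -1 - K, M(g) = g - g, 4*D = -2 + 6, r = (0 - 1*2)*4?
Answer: 8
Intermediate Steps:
r = -8 (r = (0 - 2)*4 = -2*4 = -8)
D = 1 (D = (-2 + 6)/4 = (¼)*4 = 1)
M(g) = 0
R(m) = m (R(m) = 0 + m = m)
c(p) = -8
-c(u(8, 7)) = -1*(-8) = 8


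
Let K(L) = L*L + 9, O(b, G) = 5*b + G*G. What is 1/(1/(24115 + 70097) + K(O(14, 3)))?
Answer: 94212/588825001 ≈ 0.00016000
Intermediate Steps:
O(b, G) = G**2 + 5*b (O(b, G) = 5*b + G**2 = G**2 + 5*b)
K(L) = 9 + L**2 (K(L) = L**2 + 9 = 9 + L**2)
1/(1/(24115 + 70097) + K(O(14, 3))) = 1/(1/(24115 + 70097) + (9 + (3**2 + 5*14)**2)) = 1/(1/94212 + (9 + (9 + 70)**2)) = 1/(1/94212 + (9 + 79**2)) = 1/(1/94212 + (9 + 6241)) = 1/(1/94212 + 6250) = 1/(588825001/94212) = 94212/588825001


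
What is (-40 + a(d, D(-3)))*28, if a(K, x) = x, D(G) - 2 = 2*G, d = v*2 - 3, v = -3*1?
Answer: -1232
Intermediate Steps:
v = -3
d = -9 (d = -3*2 - 3 = -6 - 3 = -9)
D(G) = 2 + 2*G
(-40 + a(d, D(-3)))*28 = (-40 + (2 + 2*(-3)))*28 = (-40 + (2 - 6))*28 = (-40 - 4)*28 = -44*28 = -1232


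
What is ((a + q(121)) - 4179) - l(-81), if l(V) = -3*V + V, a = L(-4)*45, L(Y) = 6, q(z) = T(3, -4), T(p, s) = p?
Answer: -4068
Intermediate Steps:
q(z) = 3
a = 270 (a = 6*45 = 270)
l(V) = -2*V
((a + q(121)) - 4179) - l(-81) = ((270 + 3) - 4179) - (-2)*(-81) = (273 - 4179) - 1*162 = -3906 - 162 = -4068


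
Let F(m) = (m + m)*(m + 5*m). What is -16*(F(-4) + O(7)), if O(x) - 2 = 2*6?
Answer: -3296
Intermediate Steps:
O(x) = 14 (O(x) = 2 + 2*6 = 2 + 12 = 14)
F(m) = 12*m² (F(m) = (2*m)*(6*m) = 12*m²)
-16*(F(-4) + O(7)) = -16*(12*(-4)² + 14) = -16*(12*16 + 14) = -16*(192 + 14) = -16*206 = -3296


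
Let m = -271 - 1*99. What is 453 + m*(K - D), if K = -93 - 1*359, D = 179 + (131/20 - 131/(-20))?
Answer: 238770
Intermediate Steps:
m = -370 (m = -271 - 99 = -370)
D = 1921/10 (D = 179 + (131*(1/20) - 131*(-1/20)) = 179 + (131/20 + 131/20) = 179 + 131/10 = 1921/10 ≈ 192.10)
K = -452 (K = -93 - 359 = -452)
453 + m*(K - D) = 453 - 370*(-452 - 1*1921/10) = 453 - 370*(-452 - 1921/10) = 453 - 370*(-6441/10) = 453 + 238317 = 238770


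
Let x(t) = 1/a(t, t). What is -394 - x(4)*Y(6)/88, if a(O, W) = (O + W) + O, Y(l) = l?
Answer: -69345/176 ≈ -394.01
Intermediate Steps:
a(O, W) = W + 2*O
x(t) = 1/(3*t) (x(t) = 1/(t + 2*t) = 1/(3*t))
-394 - x(4)*Y(6)/88 = -394 - (⅓)/4*6/88 = -394 - (⅓)*(¼)*6*(1/88) = -394 - 3/(12*44) = -394 - 1*1/176 = -394 - 1/176 = -69345/176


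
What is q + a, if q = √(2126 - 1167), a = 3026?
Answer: 3026 + √959 ≈ 3057.0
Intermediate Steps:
q = √959 ≈ 30.968
q + a = √959 + 3026 = 3026 + √959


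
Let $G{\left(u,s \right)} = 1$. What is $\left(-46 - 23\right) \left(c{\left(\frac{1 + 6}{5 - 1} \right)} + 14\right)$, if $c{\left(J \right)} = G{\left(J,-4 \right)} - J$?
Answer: $- \frac{3657}{4} \approx -914.25$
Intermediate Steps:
$c{\left(J \right)} = 1 - J$
$\left(-46 - 23\right) \left(c{\left(\frac{1 + 6}{5 - 1} \right)} + 14\right) = \left(-46 - 23\right) \left(\left(1 - \frac{1 + 6}{5 - 1}\right) + 14\right) = - 69 \left(\left(1 - \frac{7}{4}\right) + 14\right) = - 69 \left(- \frac{3}{4} + 14\right) = \left(-69\right) \frac{53}{4} = - \frac{3657}{4}$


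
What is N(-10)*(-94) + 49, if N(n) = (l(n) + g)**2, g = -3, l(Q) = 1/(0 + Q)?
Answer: -42717/50 ≈ -854.34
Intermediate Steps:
l(Q) = 1/Q
N(n) = (-3 + 1/n)**2 (N(n) = (1/n - 3)**2 = (-3 + 1/n)**2)
N(-10)*(-94) + 49 = ((-1 + 3*(-10))**2/(-10)**2)*(-94) + 49 = ((-1 - 30)**2/100)*(-94) + 49 = ((1/100)*(-31)**2)*(-94) + 49 = ((1/100)*961)*(-94) + 49 = (961/100)*(-94) + 49 = -45167/50 + 49 = -42717/50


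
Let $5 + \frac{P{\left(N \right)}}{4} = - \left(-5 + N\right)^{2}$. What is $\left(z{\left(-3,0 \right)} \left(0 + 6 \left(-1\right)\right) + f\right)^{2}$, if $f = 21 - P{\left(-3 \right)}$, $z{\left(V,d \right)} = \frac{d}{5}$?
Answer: $88209$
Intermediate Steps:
$z{\left(V,d \right)} = \frac{d}{5}$ ($z{\left(V,d \right)} = d \frac{1}{5} = \frac{d}{5}$)
$P{\left(N \right)} = -20 - 4 \left(-5 + N\right)^{2}$ ($P{\left(N \right)} = -20 + 4 \left(- \left(-5 + N\right)^{2}\right) = -20 - 4 \left(-5 + N\right)^{2}$)
$f = 297$ ($f = 21 - \left(-20 - 4 \left(-5 - 3\right)^{2}\right) = 21 - \left(-20 - 4 \left(-8\right)^{2}\right) = 21 - \left(-20 - 256\right) = 21 - -276 = 21 + 276 = 297$)
$\left(z{\left(-3,0 \right)} \left(0 + 6 \left(-1\right)\right) + f\right)^{2} = \left(\frac{1}{5} \cdot 0 \left(0 + 6 \left(-1\right)\right) + 297\right)^{2} = \left(0 \left(0 - 6\right) + 297\right)^{2} = \left(0 \left(-6\right) + 297\right)^{2} = \left(0 + 297\right)^{2} = 297^{2} = 88209$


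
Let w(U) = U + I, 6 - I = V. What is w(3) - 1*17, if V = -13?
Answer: 5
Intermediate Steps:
I = 19 (I = 6 - 1*(-13) = 6 + 13 = 19)
w(U) = 19 + U (w(U) = U + 19 = 19 + U)
w(3) - 1*17 = (19 + 3) - 1*17 = 22 - 17 = 5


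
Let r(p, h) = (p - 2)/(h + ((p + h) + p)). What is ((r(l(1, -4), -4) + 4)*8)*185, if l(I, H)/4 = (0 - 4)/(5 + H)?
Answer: 6586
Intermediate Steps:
l(I, H) = -16/(5 + H) (l(I, H) = 4*((0 - 4)/(5 + H)) = 4*(-4/(5 + H)) = -16/(5 + H))
r(p, h) = (-2 + p)/(2*h + 2*p) (r(p, h) = (-2 + p)/(h + ((h + p) + p)) = (-2 + p)/(h + (h + 2*p)) = (-2 + p)/(2*h + 2*p))
((r(l(1, -4), -4) + 4)*8)*185 = (((-1 + (-16/(5 - 4))/2)/(-4 - 16/(5 - 4)) + 4)*8)*185 = (((-1 + (-16/1)/2)/(-4 - 16/1) + 4)*8)*185 = (((-1 + (-16*1)/2)/(-4 - 16*1) + 4)*8)*185 = (((-1 + (1/2)*(-16))/(-4 - 16) + 4)*8)*185 = (((-1 - 8)/(-20) + 4)*8)*185 = ((-1/20*(-9) + 4)*8)*185 = ((9/20 + 4)*8)*185 = ((89/20)*8)*185 = (178/5)*185 = 6586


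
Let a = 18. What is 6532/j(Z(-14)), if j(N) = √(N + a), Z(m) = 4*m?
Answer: -3266*I*√38/19 ≈ -1059.6*I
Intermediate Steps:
j(N) = √(18 + N) (j(N) = √(N + 18) = √(18 + N))
6532/j(Z(-14)) = 6532/(√(18 + 4*(-14))) = 6532/(√(18 - 56)) = 6532/(√(-38)) = 6532/((I*√38)) = 6532*(-I*√38/38) = -3266*I*√38/19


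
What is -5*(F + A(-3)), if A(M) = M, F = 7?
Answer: -20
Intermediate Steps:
-5*(F + A(-3)) = -5*(7 - 3) = -5*4 = -20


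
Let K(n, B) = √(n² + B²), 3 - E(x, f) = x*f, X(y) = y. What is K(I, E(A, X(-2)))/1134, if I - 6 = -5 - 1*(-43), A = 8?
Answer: √2297/1134 ≈ 0.042264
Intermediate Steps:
E(x, f) = 3 - f*x (E(x, f) = 3 - x*f = 3 - f*x)
I = 44 (I = 6 + (-5 - 1*(-43)) = 6 + (-5 + 43) = 6 + 38 = 44)
K(n, B) = √(B² + n²)
K(I, E(A, X(-2)))/1134 = √((3 - 1*(-2)*8)² + 44²)/1134 = √((3 + 16)² + 1936)*(1/1134) = √(19² + 1936)*(1/1134) = √(361 + 1936)*(1/1134) = √2297*(1/1134) = √2297/1134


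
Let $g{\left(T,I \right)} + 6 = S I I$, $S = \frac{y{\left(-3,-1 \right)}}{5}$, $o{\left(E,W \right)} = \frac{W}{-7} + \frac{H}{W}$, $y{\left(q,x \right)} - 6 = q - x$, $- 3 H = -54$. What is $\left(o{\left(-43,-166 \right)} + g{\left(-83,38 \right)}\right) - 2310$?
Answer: $- \frac{3303549}{2905} \approx -1137.2$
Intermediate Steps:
$H = 18$ ($H = \left(- \frac{1}{3}\right) \left(-54\right) = 18$)
$y{\left(q,x \right)} = 6 + q - x$ ($y{\left(q,x \right)} = 6 + \left(q - x\right) = 6 + q - x$)
$o{\left(E,W \right)} = \frac{18}{W} - \frac{W}{7}$ ($o{\left(E,W \right)} = \frac{W}{-7} + \frac{18}{W} = W \left(- \frac{1}{7}\right) + \frac{18}{W} = - \frac{W}{7} + \frac{18}{W} = \frac{18}{W} - \frac{W}{7}$)
$S = \frac{4}{5}$ ($S = \frac{6 - 3 - -1}{5} = \left(6 - 3 + 1\right) \frac{1}{5} = 4 \cdot \frac{1}{5} = \frac{4}{5} \approx 0.8$)
$g{\left(T,I \right)} = -6 + \frac{4 I^{2}}{5}$ ($g{\left(T,I \right)} = -6 + \frac{4 I}{5} I = -6 + \frac{4 I^{2}}{5}$)
$\left(o{\left(-43,-166 \right)} + g{\left(-83,38 \right)}\right) - 2310 = \left(\left(\frac{18}{-166} - - \frac{166}{7}\right) - \left(6 - \frac{4 \cdot 38^{2}}{5}\right)\right) - 2310 = \left(\left(18 \left(- \frac{1}{166}\right) + \frac{166}{7}\right) + \left(-6 + \frac{4}{5} \cdot 1444\right)\right) - 2310 = \left(\left(- \frac{9}{83} + \frac{166}{7}\right) + \left(-6 + \frac{5776}{5}\right)\right) - 2310 = \left(\frac{13715}{581} + \frac{5746}{5}\right) - 2310 = \frac{3407001}{2905} - 2310 = - \frac{3303549}{2905}$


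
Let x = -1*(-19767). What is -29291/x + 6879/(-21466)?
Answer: -764737799/424318422 ≈ -1.8023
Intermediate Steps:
x = 19767
-29291/x + 6879/(-21466) = -29291/19767 + 6879/(-21466) = -29291*1/19767 + 6879*(-1/21466) = -29291/19767 - 6879/21466 = -764737799/424318422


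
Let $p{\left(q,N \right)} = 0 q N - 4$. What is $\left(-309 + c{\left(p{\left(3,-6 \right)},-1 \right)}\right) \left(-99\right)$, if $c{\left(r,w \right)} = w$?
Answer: $30690$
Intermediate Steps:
$p{\left(q,N \right)} = -4$ ($p{\left(q,N \right)} = 0 N - 4 = 0 - 4 = -4$)
$\left(-309 + c{\left(p{\left(3,-6 \right)},-1 \right)}\right) \left(-99\right) = \left(-309 - 1\right) \left(-99\right) = \left(-310\right) \left(-99\right) = 30690$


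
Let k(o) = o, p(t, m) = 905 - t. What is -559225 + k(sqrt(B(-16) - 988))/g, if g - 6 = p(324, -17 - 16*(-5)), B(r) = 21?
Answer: -559225 + I*sqrt(967)/587 ≈ -5.5923e+5 + 0.052976*I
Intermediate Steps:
g = 587 (g = 6 + (905 - 1*324) = 6 + (905 - 324) = 6 + 581 = 587)
-559225 + k(sqrt(B(-16) - 988))/g = -559225 + sqrt(21 - 988)/587 = -559225 + sqrt(-967)*(1/587) = -559225 + (I*sqrt(967))*(1/587) = -559225 + I*sqrt(967)/587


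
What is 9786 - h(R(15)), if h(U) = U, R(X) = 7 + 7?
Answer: 9772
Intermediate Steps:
R(X) = 14
9786 - h(R(15)) = 9786 - 1*14 = 9786 - 14 = 9772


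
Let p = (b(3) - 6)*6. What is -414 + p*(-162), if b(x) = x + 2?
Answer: 558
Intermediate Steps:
b(x) = 2 + x
p = -6 (p = ((2 + 3) - 6)*6 = (5 - 6)*6 = -1*6 = -6)
-414 + p*(-162) = -414 - 6*(-162) = -414 + 972 = 558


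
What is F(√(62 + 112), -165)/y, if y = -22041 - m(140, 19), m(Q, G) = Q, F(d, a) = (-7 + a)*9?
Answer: 1548/22181 ≈ 0.069789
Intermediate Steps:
F(d, a) = -63 + 9*a
y = -22181 (y = -22041 - 1*140 = -22041 - 140 = -22181)
F(√(62 + 112), -165)/y = (-63 + 9*(-165))/(-22181) = (-63 - 1485)*(-1/22181) = -1548*(-1/22181) = 1548/22181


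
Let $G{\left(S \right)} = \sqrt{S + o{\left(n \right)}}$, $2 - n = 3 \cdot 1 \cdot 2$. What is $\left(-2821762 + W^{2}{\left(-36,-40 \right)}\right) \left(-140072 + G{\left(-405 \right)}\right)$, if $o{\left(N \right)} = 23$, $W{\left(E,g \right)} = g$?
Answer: $395025731664 - 2820162 i \sqrt{382} \approx 3.9503 \cdot 10^{11} - 5.512 \cdot 10^{7} i$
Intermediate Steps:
$n = -4$ ($n = 2 - 3 \cdot 1 \cdot 2 = 2 - 3 \cdot 2 = 2 - 6 = -4$)
$G{\left(S \right)} = \sqrt{23 + S}$ ($G{\left(S \right)} = \sqrt{S + 23} = \sqrt{23 + S}$)
$\left(-2821762 + W^{2}{\left(-36,-40 \right)}\right) \left(-140072 + G{\left(-405 \right)}\right) = \left(-2821762 + \left(-40\right)^{2}\right) \left(-140072 + \sqrt{23 - 405}\right) = \left(-2821762 + 1600\right) \left(-140072 + \sqrt{-382}\right) = - 2820162 \left(-140072 + i \sqrt{382}\right) = 395025731664 - 2820162 i \sqrt{382}$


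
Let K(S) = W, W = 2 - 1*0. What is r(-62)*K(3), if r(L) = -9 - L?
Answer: 106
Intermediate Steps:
W = 2 (W = 2 + 0 = 2)
K(S) = 2
r(-62)*K(3) = (-9 - 1*(-62))*2 = (-9 + 62)*2 = 53*2 = 106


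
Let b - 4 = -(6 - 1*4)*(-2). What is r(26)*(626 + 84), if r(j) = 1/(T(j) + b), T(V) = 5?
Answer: 710/13 ≈ 54.615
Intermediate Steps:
b = 8 (b = 4 - (6 - 1*4)*(-2) = 4 - (6 - 4)*(-2) = 4 - 1*2*(-2) = 4 - 2*(-2) = 4 + 4 = 8)
r(j) = 1/13 (r(j) = 1/(5 + 8) = 1/13)
r(26)*(626 + 84) = (626 + 84)/13 = (1/13)*710 = 710/13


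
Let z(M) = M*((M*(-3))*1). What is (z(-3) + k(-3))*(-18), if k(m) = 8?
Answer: 342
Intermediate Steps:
z(M) = -3*M² (z(M) = M*(-3*M*1) = M*(-3*M) = -3*M²)
(z(-3) + k(-3))*(-18) = (-3*(-3)² + 8)*(-18) = (-3*9 + 8)*(-18) = (-27 + 8)*(-18) = -19*(-18) = 342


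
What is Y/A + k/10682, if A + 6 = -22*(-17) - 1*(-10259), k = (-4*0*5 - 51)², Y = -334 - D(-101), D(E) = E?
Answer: 25151921/113517614 ≈ 0.22157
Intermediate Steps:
Y = -233 (Y = -334 - 1*(-101) = -334 + 101 = -233)
k = 2601 (k = (0*5 - 51)² = (0 - 51)² = (-51)² = 2601)
A = 10627 (A = -6 + (-22*(-17) - 1*(-10259)) = -6 + (374 + 10259) = -6 + 10633 = 10627)
Y/A + k/10682 = -233/10627 + 2601/10682 = 25151921/113517614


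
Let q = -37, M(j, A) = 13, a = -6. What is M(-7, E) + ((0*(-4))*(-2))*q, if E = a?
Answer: 13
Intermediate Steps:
E = -6
M(-7, E) + ((0*(-4))*(-2))*q = 13 + ((0*(-4))*(-2))*(-37) = 13 + (0*(-2))*(-37) = 13 + 0*(-37) = 13 + 0 = 13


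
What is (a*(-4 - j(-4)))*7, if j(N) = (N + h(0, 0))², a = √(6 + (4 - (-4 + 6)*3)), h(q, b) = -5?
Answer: -1190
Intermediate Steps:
a = 2 (a = √(6 + (4 - 2*3)) = √(6 + (4 - 1*6)) = √(6 + (4 - 6)) = √(6 - 2) = √4 = 2)
j(N) = (-5 + N)² (j(N) = (N - 5)² = (-5 + N)²)
(a*(-4 - j(-4)))*7 = (2*(-4 - (-5 - 4)²))*7 = (2*(-4 - 1*(-9)²))*7 = (2*(-4 - 1*81))*7 = (2*(-4 - 81))*7 = (2*(-85))*7 = -170*7 = -1190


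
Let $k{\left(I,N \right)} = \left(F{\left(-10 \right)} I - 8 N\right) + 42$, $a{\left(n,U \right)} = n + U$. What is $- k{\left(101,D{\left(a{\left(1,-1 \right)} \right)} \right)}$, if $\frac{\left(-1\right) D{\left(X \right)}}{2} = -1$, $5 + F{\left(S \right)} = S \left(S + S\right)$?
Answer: $-19721$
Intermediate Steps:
$F{\left(S \right)} = -5 + 2 S^{2}$ ($F{\left(S \right)} = -5 + S \left(S + S\right) = -5 + S 2 S = -5 + 2 S^{2}$)
$a{\left(n,U \right)} = U + n$
$D{\left(X \right)} = 2$ ($D{\left(X \right)} = \left(-2\right) \left(-1\right) = 2$)
$k{\left(I,N \right)} = 42 - 8 N + 195 I$ ($k{\left(I,N \right)} = \left(\left(-5 + 2 \left(-10\right)^{2}\right) I - 8 N\right) + 42 = \left(\left(-5 + 2 \cdot 100\right) I - 8 N\right) + 42 = \left(\left(-5 + 200\right) I - 8 N\right) + 42 = \left(195 I - 8 N\right) + 42 = \left(- 8 N + 195 I\right) + 42 = 42 - 8 N + 195 I$)
$- k{\left(101,D{\left(a{\left(1,-1 \right)} \right)} \right)} = - (42 - 16 + 195 \cdot 101) = - (42 - 16 + 19695) = \left(-1\right) 19721 = -19721$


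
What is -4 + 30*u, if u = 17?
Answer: 506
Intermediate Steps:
-4 + 30*u = -4 + 30*17 = -4 + 510 = 506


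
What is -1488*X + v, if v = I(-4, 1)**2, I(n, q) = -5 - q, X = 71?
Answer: -105612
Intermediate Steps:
v = 36 (v = (-5 - 1*1)**2 = (-5 - 1)**2 = (-6)**2 = 36)
-1488*X + v = -1488*71 + 36 = -105648 + 36 = -105612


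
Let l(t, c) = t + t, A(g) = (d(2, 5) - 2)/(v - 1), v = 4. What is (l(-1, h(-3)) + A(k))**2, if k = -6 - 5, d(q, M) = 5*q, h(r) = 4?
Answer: 4/9 ≈ 0.44444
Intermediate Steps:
k = -11
A(g) = 8/3 (A(g) = (5*2 - 2)/(4 - 1) = (10 - 2)/3 = 8*(1/3) = 8/3)
l(t, c) = 2*t
(l(-1, h(-3)) + A(k))**2 = (2*(-1) + 8/3)**2 = (-2 + 8/3)**2 = (2/3)**2 = 4/9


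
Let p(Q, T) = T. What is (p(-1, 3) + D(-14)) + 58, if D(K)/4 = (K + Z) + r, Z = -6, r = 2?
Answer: -11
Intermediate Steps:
D(K) = -16 + 4*K (D(K) = 4*((K - 6) + 2) = 4*((-6 + K) + 2) = 4*(-4 + K) = -16 + 4*K)
(p(-1, 3) + D(-14)) + 58 = (3 + (-16 + 4*(-14))) + 58 = (3 + (-16 - 56)) + 58 = (3 - 72) + 58 = -69 + 58 = -11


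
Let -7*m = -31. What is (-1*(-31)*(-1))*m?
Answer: -961/7 ≈ -137.29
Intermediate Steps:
m = 31/7 (m = -⅐*(-31) = 31/7 ≈ 4.4286)
(-1*(-31)*(-1))*m = (-1*(-31)*(-1))*(31/7) = (31*(-1))*(31/7) = -31*31/7 = -961/7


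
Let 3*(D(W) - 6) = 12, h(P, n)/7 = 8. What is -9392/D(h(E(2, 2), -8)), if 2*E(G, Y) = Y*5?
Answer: -4696/5 ≈ -939.20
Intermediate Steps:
E(G, Y) = 5*Y/2 (E(G, Y) = (Y*5)/2 = (5*Y)/2 = 5*Y/2)
h(P, n) = 56 (h(P, n) = 7*8 = 56)
D(W) = 10 (D(W) = 6 + (⅓)*12 = 6 + 4 = 10)
-9392/D(h(E(2, 2), -8)) = -9392/10 = -9392*⅒ = -4696/5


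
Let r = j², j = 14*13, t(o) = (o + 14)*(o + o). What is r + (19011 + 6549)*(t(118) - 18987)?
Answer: 310970524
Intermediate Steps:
t(o) = 2*o*(14 + o) (t(o) = (14 + o)*(2*o) = 2*o*(14 + o))
j = 182
r = 33124 (r = 182² = 33124)
r + (19011 + 6549)*(t(118) - 18987) = 33124 + (19011 + 6549)*(2*118*(14 + 118) - 18987) = 33124 + 25560*(2*118*132 - 18987) = 33124 + 25560*(31152 - 18987) = 33124 + 25560*12165 = 33124 + 310937400 = 310970524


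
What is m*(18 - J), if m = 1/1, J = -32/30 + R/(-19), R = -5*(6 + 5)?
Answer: 4609/285 ≈ 16.172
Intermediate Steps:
R = -55 (R = -5*11 = -55)
J = 521/285 (J = -32/30 - 55/(-19) = -32*1/30 - 55*(-1/19) = -16/15 + 55/19 = 521/285 ≈ 1.8281)
m = 1
m*(18 - J) = 1*(18 - 1*521/285) = 1*(18 - 521/285) = 1*(4609/285) = 4609/285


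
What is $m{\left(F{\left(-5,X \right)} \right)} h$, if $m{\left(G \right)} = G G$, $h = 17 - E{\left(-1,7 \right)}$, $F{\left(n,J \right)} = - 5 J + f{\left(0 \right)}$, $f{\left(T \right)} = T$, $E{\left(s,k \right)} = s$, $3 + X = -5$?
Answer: $28800$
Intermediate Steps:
$X = -8$ ($X = -3 - 5 = -8$)
$F{\left(n,J \right)} = - 5 J$ ($F{\left(n,J \right)} = - 5 J + 0 = - 5 J$)
$h = 18$ ($h = 17 - -1 = 17 + 1 = 18$)
$m{\left(G \right)} = G^{2}$
$m{\left(F{\left(-5,X \right)} \right)} h = \left(\left(-5\right) \left(-8\right)\right)^{2} \cdot 18 = 40^{2} \cdot 18 = 1600 \cdot 18 = 28800$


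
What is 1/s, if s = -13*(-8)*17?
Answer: 1/1768 ≈ 0.00056561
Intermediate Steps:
s = 1768 (s = 104*17 = 1768)
1/s = 1/1768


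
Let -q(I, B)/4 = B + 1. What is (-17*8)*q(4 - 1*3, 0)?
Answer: 544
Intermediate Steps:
q(I, B) = -4 - 4*B (q(I, B) = -4*(B + 1) = -4*(1 + B) = -4 - 4*B)
(-17*8)*q(4 - 1*3, 0) = (-17*8)*(-4 - 4*0) = -136*(-4 + 0) = -136*(-4) = 544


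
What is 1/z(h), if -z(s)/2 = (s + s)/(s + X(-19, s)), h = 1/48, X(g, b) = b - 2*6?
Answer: 287/2 ≈ 143.50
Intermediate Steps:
X(g, b) = -12 + b (X(g, b) = b - 12 = -12 + b)
h = 1/48 ≈ 0.020833
z(s) = -4*s/(-12 + 2*s) (z(s) = -2*(s + s)/(s + (-12 + s)) = -2*2*s/(-12 + 2*s) = -4*s/(-12 + 2*s))
1/z(h) = 1/(-2*1/48/(-6 + 1/48)) = 1/(-2*1/48/(-287/48)) = 1/(-2*1/48*(-48/287)) = 1/(2/287) = 287/2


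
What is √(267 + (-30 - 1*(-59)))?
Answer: 2*√74 ≈ 17.205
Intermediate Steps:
√(267 + (-30 - 1*(-59))) = √(267 + (-30 + 59)) = √(267 + 29) = √296 = 2*√74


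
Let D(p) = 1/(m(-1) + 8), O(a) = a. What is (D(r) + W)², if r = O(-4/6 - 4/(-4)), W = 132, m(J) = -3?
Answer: 436921/25 ≈ 17477.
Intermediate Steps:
r = ⅓ (r = -4/6 - 4/(-4) = -4*⅙ - 4*(-¼) = -⅔ + 1 = ⅓ ≈ 0.33333)
D(p) = ⅕ (D(p) = 1/(-3 + 8) = 1/5 = ⅕)
(D(r) + W)² = (⅕ + 132)² = (661/5)² = 436921/25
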